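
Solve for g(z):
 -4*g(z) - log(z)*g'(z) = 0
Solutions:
 g(z) = C1*exp(-4*li(z))


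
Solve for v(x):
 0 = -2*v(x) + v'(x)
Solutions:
 v(x) = C1*exp(2*x)


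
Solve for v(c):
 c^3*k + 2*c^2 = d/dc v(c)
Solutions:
 v(c) = C1 + c^4*k/4 + 2*c^3/3


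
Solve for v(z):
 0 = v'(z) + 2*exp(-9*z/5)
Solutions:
 v(z) = C1 + 10*exp(-9*z/5)/9


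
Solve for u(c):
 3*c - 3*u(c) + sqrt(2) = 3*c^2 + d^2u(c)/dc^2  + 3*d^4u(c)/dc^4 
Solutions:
 u(c) = -c^2 + c + (C1*sin(c*cos(atan(sqrt(35))/2)) + C2*cos(c*cos(atan(sqrt(35))/2)))*exp(-c*sin(atan(sqrt(35))/2)) + (C3*sin(c*cos(atan(sqrt(35))/2)) + C4*cos(c*cos(atan(sqrt(35))/2)))*exp(c*sin(atan(sqrt(35))/2)) + sqrt(2)/3 + 2/3


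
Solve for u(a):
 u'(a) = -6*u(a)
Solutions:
 u(a) = C1*exp(-6*a)


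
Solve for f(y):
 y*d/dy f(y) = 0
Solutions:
 f(y) = C1


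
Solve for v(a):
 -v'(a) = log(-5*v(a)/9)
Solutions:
 Integral(1/(log(-_y) - 2*log(3) + log(5)), (_y, v(a))) = C1 - a


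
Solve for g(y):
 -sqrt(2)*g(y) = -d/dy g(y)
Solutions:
 g(y) = C1*exp(sqrt(2)*y)


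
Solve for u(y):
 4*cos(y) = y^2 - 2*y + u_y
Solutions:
 u(y) = C1 - y^3/3 + y^2 + 4*sin(y)


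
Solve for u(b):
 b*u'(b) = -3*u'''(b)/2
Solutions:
 u(b) = C1 + Integral(C2*airyai(-2^(1/3)*3^(2/3)*b/3) + C3*airybi(-2^(1/3)*3^(2/3)*b/3), b)


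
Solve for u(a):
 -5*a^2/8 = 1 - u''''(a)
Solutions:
 u(a) = C1 + C2*a + C3*a^2 + C4*a^3 + a^6/576 + a^4/24


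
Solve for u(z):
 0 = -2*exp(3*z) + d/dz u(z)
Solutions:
 u(z) = C1 + 2*exp(3*z)/3


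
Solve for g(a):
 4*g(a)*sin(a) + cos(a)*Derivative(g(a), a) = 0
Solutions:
 g(a) = C1*cos(a)^4


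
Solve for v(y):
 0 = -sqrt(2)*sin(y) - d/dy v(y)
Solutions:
 v(y) = C1 + sqrt(2)*cos(y)


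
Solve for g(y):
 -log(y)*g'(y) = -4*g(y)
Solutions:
 g(y) = C1*exp(4*li(y))


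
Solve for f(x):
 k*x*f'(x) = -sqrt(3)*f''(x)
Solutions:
 f(x) = Piecewise((-sqrt(2)*3^(1/4)*sqrt(pi)*C1*erf(sqrt(2)*3^(3/4)*sqrt(k)*x/6)/(2*sqrt(k)) - C2, (k > 0) | (k < 0)), (-C1*x - C2, True))


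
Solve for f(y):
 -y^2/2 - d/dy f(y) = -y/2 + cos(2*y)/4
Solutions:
 f(y) = C1 - y^3/6 + y^2/4 - sin(2*y)/8


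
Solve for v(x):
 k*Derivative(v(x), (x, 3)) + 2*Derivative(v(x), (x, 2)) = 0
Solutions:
 v(x) = C1 + C2*x + C3*exp(-2*x/k)


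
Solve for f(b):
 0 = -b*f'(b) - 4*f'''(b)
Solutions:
 f(b) = C1 + Integral(C2*airyai(-2^(1/3)*b/2) + C3*airybi(-2^(1/3)*b/2), b)


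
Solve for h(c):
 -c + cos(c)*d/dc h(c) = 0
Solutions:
 h(c) = C1 + Integral(c/cos(c), c)


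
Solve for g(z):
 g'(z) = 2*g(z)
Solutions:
 g(z) = C1*exp(2*z)


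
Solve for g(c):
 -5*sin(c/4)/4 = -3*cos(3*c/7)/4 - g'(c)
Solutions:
 g(c) = C1 - 7*sin(3*c/7)/4 - 5*cos(c/4)


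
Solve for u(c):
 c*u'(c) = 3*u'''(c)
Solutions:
 u(c) = C1 + Integral(C2*airyai(3^(2/3)*c/3) + C3*airybi(3^(2/3)*c/3), c)


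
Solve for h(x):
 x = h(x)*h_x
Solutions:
 h(x) = -sqrt(C1 + x^2)
 h(x) = sqrt(C1 + x^2)


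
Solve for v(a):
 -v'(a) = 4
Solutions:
 v(a) = C1 - 4*a


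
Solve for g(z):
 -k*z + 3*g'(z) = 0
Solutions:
 g(z) = C1 + k*z^2/6


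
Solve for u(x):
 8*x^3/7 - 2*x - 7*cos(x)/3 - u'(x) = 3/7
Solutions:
 u(x) = C1 + 2*x^4/7 - x^2 - 3*x/7 - 7*sin(x)/3


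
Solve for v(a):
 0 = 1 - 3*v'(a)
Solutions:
 v(a) = C1 + a/3


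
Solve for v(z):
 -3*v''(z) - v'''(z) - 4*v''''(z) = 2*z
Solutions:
 v(z) = C1 + C2*z - z^3/9 + z^2/9 + (C3*sin(sqrt(47)*z/8) + C4*cos(sqrt(47)*z/8))*exp(-z/8)


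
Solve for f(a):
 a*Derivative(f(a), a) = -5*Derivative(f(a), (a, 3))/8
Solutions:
 f(a) = C1 + Integral(C2*airyai(-2*5^(2/3)*a/5) + C3*airybi(-2*5^(2/3)*a/5), a)


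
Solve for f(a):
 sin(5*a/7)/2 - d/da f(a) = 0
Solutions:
 f(a) = C1 - 7*cos(5*a/7)/10


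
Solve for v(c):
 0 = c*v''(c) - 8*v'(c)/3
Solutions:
 v(c) = C1 + C2*c^(11/3)


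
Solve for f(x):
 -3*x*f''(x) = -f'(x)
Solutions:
 f(x) = C1 + C2*x^(4/3)


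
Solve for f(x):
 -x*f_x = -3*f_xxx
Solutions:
 f(x) = C1 + Integral(C2*airyai(3^(2/3)*x/3) + C3*airybi(3^(2/3)*x/3), x)


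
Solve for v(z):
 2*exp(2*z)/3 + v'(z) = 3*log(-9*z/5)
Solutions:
 v(z) = C1 + 3*z*log(-z) + 3*z*(-log(5) - 1 + 2*log(3)) - exp(2*z)/3


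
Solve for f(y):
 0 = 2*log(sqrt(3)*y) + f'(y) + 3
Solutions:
 f(y) = C1 - 2*y*log(y) - y*log(3) - y


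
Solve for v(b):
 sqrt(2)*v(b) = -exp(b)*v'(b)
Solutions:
 v(b) = C1*exp(sqrt(2)*exp(-b))


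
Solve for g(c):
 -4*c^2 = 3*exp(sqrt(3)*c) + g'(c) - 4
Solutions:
 g(c) = C1 - 4*c^3/3 + 4*c - sqrt(3)*exp(sqrt(3)*c)


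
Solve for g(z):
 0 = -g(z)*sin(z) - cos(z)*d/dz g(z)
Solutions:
 g(z) = C1*cos(z)


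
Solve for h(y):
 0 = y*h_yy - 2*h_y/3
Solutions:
 h(y) = C1 + C2*y^(5/3)


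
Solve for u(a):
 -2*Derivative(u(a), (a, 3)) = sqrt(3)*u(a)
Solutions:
 u(a) = C3*exp(-2^(2/3)*3^(1/6)*a/2) + (C1*sin(6^(2/3)*a/4) + C2*cos(6^(2/3)*a/4))*exp(2^(2/3)*3^(1/6)*a/4)


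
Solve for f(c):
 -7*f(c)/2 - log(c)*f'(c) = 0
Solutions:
 f(c) = C1*exp(-7*li(c)/2)


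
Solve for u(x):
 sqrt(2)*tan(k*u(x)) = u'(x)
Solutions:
 u(x) = Piecewise((-asin(exp(C1*k + sqrt(2)*k*x))/k + pi/k, Ne(k, 0)), (nan, True))
 u(x) = Piecewise((asin(exp(C1*k + sqrt(2)*k*x))/k, Ne(k, 0)), (nan, True))


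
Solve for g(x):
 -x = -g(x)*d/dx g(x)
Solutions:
 g(x) = -sqrt(C1 + x^2)
 g(x) = sqrt(C1 + x^2)


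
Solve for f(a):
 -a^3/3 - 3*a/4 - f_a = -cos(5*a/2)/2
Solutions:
 f(a) = C1 - a^4/12 - 3*a^2/8 + sin(5*a/2)/5


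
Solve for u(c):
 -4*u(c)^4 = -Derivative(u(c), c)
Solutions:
 u(c) = (-1/(C1 + 12*c))^(1/3)
 u(c) = (-1/(C1 + 4*c))^(1/3)*(-3^(2/3) - 3*3^(1/6)*I)/6
 u(c) = (-1/(C1 + 4*c))^(1/3)*(-3^(2/3) + 3*3^(1/6)*I)/6


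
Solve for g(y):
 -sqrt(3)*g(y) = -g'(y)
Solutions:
 g(y) = C1*exp(sqrt(3)*y)


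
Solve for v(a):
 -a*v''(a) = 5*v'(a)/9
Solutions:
 v(a) = C1 + C2*a^(4/9)


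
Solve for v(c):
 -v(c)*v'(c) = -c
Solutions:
 v(c) = -sqrt(C1 + c^2)
 v(c) = sqrt(C1 + c^2)


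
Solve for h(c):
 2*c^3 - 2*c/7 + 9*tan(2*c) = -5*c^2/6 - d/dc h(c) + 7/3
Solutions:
 h(c) = C1 - c^4/2 - 5*c^3/18 + c^2/7 + 7*c/3 + 9*log(cos(2*c))/2


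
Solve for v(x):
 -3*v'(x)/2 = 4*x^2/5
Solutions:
 v(x) = C1 - 8*x^3/45


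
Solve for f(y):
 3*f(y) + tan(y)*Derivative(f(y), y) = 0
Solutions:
 f(y) = C1/sin(y)^3


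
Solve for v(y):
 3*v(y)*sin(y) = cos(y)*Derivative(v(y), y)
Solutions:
 v(y) = C1/cos(y)^3


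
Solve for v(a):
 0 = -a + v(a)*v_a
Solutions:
 v(a) = -sqrt(C1 + a^2)
 v(a) = sqrt(C1 + a^2)


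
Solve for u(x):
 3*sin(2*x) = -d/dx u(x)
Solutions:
 u(x) = C1 + 3*cos(2*x)/2


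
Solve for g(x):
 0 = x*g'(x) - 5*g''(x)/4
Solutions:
 g(x) = C1 + C2*erfi(sqrt(10)*x/5)


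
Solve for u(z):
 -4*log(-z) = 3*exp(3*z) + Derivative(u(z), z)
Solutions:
 u(z) = C1 - 4*z*log(-z) + 4*z - exp(3*z)


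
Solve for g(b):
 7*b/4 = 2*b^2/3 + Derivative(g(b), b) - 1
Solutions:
 g(b) = C1 - 2*b^3/9 + 7*b^2/8 + b


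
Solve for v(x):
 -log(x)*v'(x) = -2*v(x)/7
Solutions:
 v(x) = C1*exp(2*li(x)/7)


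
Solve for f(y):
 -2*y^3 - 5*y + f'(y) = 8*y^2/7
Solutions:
 f(y) = C1 + y^4/2 + 8*y^3/21 + 5*y^2/2


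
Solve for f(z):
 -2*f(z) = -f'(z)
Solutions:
 f(z) = C1*exp(2*z)


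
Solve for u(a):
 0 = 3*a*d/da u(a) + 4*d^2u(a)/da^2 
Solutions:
 u(a) = C1 + C2*erf(sqrt(6)*a/4)


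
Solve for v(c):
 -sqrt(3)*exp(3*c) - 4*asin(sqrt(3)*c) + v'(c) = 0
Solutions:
 v(c) = C1 + 4*c*asin(sqrt(3)*c) + 4*sqrt(3)*sqrt(1 - 3*c^2)/3 + sqrt(3)*exp(3*c)/3


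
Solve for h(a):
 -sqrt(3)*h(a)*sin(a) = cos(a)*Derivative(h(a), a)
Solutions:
 h(a) = C1*cos(a)^(sqrt(3))


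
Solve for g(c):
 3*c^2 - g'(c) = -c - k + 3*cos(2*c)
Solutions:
 g(c) = C1 + c^3 + c^2/2 + c*k - 3*sin(2*c)/2


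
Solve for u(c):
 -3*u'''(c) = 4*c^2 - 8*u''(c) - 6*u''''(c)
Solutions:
 u(c) = C1 + C2*c + c^4/24 + c^3/16 - 39*c^2/128 + (C3*sin(sqrt(183)*c/12) + C4*cos(sqrt(183)*c/12))*exp(c/4)


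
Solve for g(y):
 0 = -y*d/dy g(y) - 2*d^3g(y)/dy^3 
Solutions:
 g(y) = C1 + Integral(C2*airyai(-2^(2/3)*y/2) + C3*airybi(-2^(2/3)*y/2), y)


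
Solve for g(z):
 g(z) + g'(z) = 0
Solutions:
 g(z) = C1*exp(-z)


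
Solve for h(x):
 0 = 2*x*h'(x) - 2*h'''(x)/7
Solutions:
 h(x) = C1 + Integral(C2*airyai(7^(1/3)*x) + C3*airybi(7^(1/3)*x), x)


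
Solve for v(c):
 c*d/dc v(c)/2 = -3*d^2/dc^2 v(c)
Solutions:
 v(c) = C1 + C2*erf(sqrt(3)*c/6)


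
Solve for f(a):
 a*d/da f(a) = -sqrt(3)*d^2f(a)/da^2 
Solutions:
 f(a) = C1 + C2*erf(sqrt(2)*3^(3/4)*a/6)


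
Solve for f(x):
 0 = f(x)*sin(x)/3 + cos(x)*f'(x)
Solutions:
 f(x) = C1*cos(x)^(1/3)


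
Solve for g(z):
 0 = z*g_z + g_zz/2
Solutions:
 g(z) = C1 + C2*erf(z)


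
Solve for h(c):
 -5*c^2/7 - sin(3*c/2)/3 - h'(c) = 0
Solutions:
 h(c) = C1 - 5*c^3/21 + 2*cos(3*c/2)/9


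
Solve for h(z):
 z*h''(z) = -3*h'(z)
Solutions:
 h(z) = C1 + C2/z^2


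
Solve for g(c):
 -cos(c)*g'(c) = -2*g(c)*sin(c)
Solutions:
 g(c) = C1/cos(c)^2


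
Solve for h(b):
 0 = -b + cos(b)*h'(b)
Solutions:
 h(b) = C1 + Integral(b/cos(b), b)


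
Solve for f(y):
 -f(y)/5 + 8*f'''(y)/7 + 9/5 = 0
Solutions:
 f(y) = C3*exp(5^(2/3)*7^(1/3)*y/10) + (C1*sin(sqrt(3)*5^(2/3)*7^(1/3)*y/20) + C2*cos(sqrt(3)*5^(2/3)*7^(1/3)*y/20))*exp(-5^(2/3)*7^(1/3)*y/20) + 9


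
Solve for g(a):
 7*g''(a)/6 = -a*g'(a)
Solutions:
 g(a) = C1 + C2*erf(sqrt(21)*a/7)


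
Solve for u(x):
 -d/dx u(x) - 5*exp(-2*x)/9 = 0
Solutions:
 u(x) = C1 + 5*exp(-2*x)/18


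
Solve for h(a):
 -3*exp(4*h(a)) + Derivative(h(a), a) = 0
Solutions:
 h(a) = log(-(-1/(C1 + 12*a))^(1/4))
 h(a) = log(-1/(C1 + 12*a))/4
 h(a) = log(-I*(-1/(C1 + 12*a))^(1/4))
 h(a) = log(I*(-1/(C1 + 12*a))^(1/4))


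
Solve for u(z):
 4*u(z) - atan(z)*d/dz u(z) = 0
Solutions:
 u(z) = C1*exp(4*Integral(1/atan(z), z))


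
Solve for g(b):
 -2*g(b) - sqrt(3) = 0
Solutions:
 g(b) = -sqrt(3)/2


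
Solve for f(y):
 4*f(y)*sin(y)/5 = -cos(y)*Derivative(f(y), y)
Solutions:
 f(y) = C1*cos(y)^(4/5)


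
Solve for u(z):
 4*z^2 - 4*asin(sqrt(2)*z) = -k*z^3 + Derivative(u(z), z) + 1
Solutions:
 u(z) = C1 + k*z^4/4 + 4*z^3/3 - 4*z*asin(sqrt(2)*z) - z - 2*sqrt(2)*sqrt(1 - 2*z^2)


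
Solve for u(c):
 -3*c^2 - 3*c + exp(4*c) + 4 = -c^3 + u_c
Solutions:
 u(c) = C1 + c^4/4 - c^3 - 3*c^2/2 + 4*c + exp(4*c)/4


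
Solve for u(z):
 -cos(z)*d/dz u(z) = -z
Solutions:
 u(z) = C1 + Integral(z/cos(z), z)


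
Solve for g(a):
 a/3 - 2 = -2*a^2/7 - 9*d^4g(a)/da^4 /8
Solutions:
 g(a) = C1 + C2*a + C3*a^2 + C4*a^3 - 2*a^6/2835 - a^5/405 + 2*a^4/27


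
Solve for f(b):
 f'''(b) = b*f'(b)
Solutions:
 f(b) = C1 + Integral(C2*airyai(b) + C3*airybi(b), b)


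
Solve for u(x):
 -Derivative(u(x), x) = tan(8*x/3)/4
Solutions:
 u(x) = C1 + 3*log(cos(8*x/3))/32


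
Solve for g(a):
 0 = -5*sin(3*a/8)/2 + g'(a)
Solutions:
 g(a) = C1 - 20*cos(3*a/8)/3


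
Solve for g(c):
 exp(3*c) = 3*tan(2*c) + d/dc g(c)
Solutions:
 g(c) = C1 + exp(3*c)/3 + 3*log(cos(2*c))/2


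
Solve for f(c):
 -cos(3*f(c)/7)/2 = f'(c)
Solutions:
 c/2 - 7*log(sin(3*f(c)/7) - 1)/6 + 7*log(sin(3*f(c)/7) + 1)/6 = C1


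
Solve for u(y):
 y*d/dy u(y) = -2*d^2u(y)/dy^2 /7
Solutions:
 u(y) = C1 + C2*erf(sqrt(7)*y/2)


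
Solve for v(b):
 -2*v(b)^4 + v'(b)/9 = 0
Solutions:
 v(b) = (-1/(C1 + 54*b))^(1/3)
 v(b) = (-1/(C1 + 18*b))^(1/3)*(-3^(2/3) - 3*3^(1/6)*I)/6
 v(b) = (-1/(C1 + 18*b))^(1/3)*(-3^(2/3) + 3*3^(1/6)*I)/6


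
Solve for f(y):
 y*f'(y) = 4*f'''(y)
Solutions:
 f(y) = C1 + Integral(C2*airyai(2^(1/3)*y/2) + C3*airybi(2^(1/3)*y/2), y)


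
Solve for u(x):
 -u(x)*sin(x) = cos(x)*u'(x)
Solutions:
 u(x) = C1*cos(x)


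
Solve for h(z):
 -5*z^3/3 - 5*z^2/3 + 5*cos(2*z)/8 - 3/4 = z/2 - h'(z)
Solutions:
 h(z) = C1 + 5*z^4/12 + 5*z^3/9 + z^2/4 + 3*z/4 - 5*sin(2*z)/16


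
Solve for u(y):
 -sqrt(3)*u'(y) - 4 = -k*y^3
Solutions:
 u(y) = C1 + sqrt(3)*k*y^4/12 - 4*sqrt(3)*y/3


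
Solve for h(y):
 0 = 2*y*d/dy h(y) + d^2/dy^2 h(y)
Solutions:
 h(y) = C1 + C2*erf(y)


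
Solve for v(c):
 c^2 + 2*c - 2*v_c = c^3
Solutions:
 v(c) = C1 - c^4/8 + c^3/6 + c^2/2


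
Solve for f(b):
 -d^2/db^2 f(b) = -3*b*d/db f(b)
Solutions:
 f(b) = C1 + C2*erfi(sqrt(6)*b/2)


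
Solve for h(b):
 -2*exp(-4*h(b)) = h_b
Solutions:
 h(b) = log(-I*(C1 - 8*b)^(1/4))
 h(b) = log(I*(C1 - 8*b)^(1/4))
 h(b) = log(-(C1 - 8*b)^(1/4))
 h(b) = log(C1 - 8*b)/4


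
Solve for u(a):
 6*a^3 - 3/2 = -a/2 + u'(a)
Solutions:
 u(a) = C1 + 3*a^4/2 + a^2/4 - 3*a/2


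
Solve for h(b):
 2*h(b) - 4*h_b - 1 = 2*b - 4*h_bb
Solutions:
 h(b) = b + (C1*sin(b/2) + C2*cos(b/2))*exp(b/2) + 5/2


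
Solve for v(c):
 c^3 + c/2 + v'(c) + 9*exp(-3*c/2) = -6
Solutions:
 v(c) = C1 - c^4/4 - c^2/4 - 6*c + 6*exp(-3*c/2)


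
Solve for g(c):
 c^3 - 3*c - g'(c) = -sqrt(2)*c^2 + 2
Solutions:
 g(c) = C1 + c^4/4 + sqrt(2)*c^3/3 - 3*c^2/2 - 2*c


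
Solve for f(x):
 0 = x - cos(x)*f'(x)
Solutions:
 f(x) = C1 + Integral(x/cos(x), x)


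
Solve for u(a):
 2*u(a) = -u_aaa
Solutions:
 u(a) = C3*exp(-2^(1/3)*a) + (C1*sin(2^(1/3)*sqrt(3)*a/2) + C2*cos(2^(1/3)*sqrt(3)*a/2))*exp(2^(1/3)*a/2)


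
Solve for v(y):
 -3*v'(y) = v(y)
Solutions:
 v(y) = C1*exp(-y/3)


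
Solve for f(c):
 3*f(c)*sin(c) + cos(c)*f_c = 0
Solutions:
 f(c) = C1*cos(c)^3


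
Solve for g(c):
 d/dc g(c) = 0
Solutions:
 g(c) = C1


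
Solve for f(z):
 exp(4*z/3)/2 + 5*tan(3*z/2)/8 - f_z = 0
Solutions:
 f(z) = C1 + 3*exp(4*z/3)/8 - 5*log(cos(3*z/2))/12


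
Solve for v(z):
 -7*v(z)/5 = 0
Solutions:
 v(z) = 0


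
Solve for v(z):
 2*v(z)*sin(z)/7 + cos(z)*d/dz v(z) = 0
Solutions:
 v(z) = C1*cos(z)^(2/7)


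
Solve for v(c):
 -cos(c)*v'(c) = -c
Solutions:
 v(c) = C1 + Integral(c/cos(c), c)


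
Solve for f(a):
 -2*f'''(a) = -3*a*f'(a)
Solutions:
 f(a) = C1 + Integral(C2*airyai(2^(2/3)*3^(1/3)*a/2) + C3*airybi(2^(2/3)*3^(1/3)*a/2), a)


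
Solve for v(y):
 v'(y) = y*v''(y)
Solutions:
 v(y) = C1 + C2*y^2


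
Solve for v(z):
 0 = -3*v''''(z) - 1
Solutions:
 v(z) = C1 + C2*z + C3*z^2 + C4*z^3 - z^4/72


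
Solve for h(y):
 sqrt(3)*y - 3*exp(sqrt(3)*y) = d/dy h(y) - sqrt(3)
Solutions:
 h(y) = C1 + sqrt(3)*y^2/2 + sqrt(3)*y - sqrt(3)*exp(sqrt(3)*y)


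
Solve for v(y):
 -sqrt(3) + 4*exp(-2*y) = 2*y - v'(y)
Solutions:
 v(y) = C1 + y^2 + sqrt(3)*y + 2*exp(-2*y)


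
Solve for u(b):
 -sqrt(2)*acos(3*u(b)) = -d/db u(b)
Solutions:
 Integral(1/acos(3*_y), (_y, u(b))) = C1 + sqrt(2)*b


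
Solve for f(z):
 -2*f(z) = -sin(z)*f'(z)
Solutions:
 f(z) = C1*(cos(z) - 1)/(cos(z) + 1)


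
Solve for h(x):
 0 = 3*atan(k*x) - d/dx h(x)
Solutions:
 h(x) = C1 + 3*Piecewise((x*atan(k*x) - log(k^2*x^2 + 1)/(2*k), Ne(k, 0)), (0, True))


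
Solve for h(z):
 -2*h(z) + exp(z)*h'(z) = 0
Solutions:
 h(z) = C1*exp(-2*exp(-z))


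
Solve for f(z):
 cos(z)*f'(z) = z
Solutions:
 f(z) = C1 + Integral(z/cos(z), z)


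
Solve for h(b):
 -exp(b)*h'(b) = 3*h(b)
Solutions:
 h(b) = C1*exp(3*exp(-b))


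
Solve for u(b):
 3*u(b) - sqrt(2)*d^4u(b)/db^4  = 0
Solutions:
 u(b) = C1*exp(-2^(7/8)*3^(1/4)*b/2) + C2*exp(2^(7/8)*3^(1/4)*b/2) + C3*sin(2^(7/8)*3^(1/4)*b/2) + C4*cos(2^(7/8)*3^(1/4)*b/2)


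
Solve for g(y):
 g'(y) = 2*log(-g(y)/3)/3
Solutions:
 -3*Integral(1/(log(-_y) - log(3)), (_y, g(y)))/2 = C1 - y


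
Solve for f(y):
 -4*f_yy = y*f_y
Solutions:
 f(y) = C1 + C2*erf(sqrt(2)*y/4)


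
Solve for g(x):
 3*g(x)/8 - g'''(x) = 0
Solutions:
 g(x) = C3*exp(3^(1/3)*x/2) + (C1*sin(3^(5/6)*x/4) + C2*cos(3^(5/6)*x/4))*exp(-3^(1/3)*x/4)


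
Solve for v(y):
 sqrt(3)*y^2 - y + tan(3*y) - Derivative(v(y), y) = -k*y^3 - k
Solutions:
 v(y) = C1 + k*y^4/4 + k*y + sqrt(3)*y^3/3 - y^2/2 - log(cos(3*y))/3


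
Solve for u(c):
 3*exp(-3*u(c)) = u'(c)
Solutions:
 u(c) = log(C1 + 9*c)/3
 u(c) = log((-3^(1/3) - 3^(5/6)*I)*(C1 + 3*c)^(1/3)/2)
 u(c) = log((-3^(1/3) + 3^(5/6)*I)*(C1 + 3*c)^(1/3)/2)


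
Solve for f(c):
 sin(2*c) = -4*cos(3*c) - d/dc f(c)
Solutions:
 f(c) = C1 - 4*sin(3*c)/3 + cos(2*c)/2


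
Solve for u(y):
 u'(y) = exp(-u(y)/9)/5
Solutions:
 u(y) = 9*log(C1 + y/45)


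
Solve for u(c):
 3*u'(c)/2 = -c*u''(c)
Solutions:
 u(c) = C1 + C2/sqrt(c)


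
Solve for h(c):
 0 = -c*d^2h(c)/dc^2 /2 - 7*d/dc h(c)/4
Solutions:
 h(c) = C1 + C2/c^(5/2)


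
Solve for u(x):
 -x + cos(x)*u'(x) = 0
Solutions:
 u(x) = C1 + Integral(x/cos(x), x)


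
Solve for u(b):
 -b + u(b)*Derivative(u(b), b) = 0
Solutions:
 u(b) = -sqrt(C1 + b^2)
 u(b) = sqrt(C1 + b^2)


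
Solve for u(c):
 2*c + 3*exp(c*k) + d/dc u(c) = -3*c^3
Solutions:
 u(c) = C1 - 3*c^4/4 - c^2 - 3*exp(c*k)/k


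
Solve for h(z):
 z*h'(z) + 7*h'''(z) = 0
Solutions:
 h(z) = C1 + Integral(C2*airyai(-7^(2/3)*z/7) + C3*airybi(-7^(2/3)*z/7), z)


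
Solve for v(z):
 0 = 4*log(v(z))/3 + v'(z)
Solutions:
 li(v(z)) = C1 - 4*z/3


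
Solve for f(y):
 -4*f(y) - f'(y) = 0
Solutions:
 f(y) = C1*exp(-4*y)


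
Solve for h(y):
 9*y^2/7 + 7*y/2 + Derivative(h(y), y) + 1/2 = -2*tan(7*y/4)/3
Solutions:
 h(y) = C1 - 3*y^3/7 - 7*y^2/4 - y/2 + 8*log(cos(7*y/4))/21


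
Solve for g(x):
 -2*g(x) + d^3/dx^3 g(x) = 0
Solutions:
 g(x) = C3*exp(2^(1/3)*x) + (C1*sin(2^(1/3)*sqrt(3)*x/2) + C2*cos(2^(1/3)*sqrt(3)*x/2))*exp(-2^(1/3)*x/2)


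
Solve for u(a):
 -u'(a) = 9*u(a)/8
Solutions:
 u(a) = C1*exp(-9*a/8)


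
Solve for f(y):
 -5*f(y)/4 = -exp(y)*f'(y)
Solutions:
 f(y) = C1*exp(-5*exp(-y)/4)


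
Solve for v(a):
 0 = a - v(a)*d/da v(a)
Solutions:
 v(a) = -sqrt(C1 + a^2)
 v(a) = sqrt(C1 + a^2)


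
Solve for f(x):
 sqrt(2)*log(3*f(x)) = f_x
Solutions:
 -sqrt(2)*Integral(1/(log(_y) + log(3)), (_y, f(x)))/2 = C1 - x


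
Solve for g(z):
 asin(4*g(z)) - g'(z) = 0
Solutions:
 Integral(1/asin(4*_y), (_y, g(z))) = C1 + z


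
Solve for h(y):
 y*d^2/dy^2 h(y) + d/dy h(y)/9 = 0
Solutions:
 h(y) = C1 + C2*y^(8/9)


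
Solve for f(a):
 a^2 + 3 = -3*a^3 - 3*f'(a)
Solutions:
 f(a) = C1 - a^4/4 - a^3/9 - a


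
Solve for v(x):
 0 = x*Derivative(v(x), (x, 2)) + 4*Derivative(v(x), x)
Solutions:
 v(x) = C1 + C2/x^3


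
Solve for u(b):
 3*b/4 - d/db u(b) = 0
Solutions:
 u(b) = C1 + 3*b^2/8


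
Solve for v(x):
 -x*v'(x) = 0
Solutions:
 v(x) = C1


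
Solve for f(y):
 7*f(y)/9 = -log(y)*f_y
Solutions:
 f(y) = C1*exp(-7*li(y)/9)


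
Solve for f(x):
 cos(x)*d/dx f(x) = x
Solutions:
 f(x) = C1 + Integral(x/cos(x), x)


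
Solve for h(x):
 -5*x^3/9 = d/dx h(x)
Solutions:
 h(x) = C1 - 5*x^4/36


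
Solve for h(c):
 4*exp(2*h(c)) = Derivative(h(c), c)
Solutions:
 h(c) = log(-sqrt(-1/(C1 + 4*c))) - log(2)/2
 h(c) = log(-1/(C1 + 4*c))/2 - log(2)/2


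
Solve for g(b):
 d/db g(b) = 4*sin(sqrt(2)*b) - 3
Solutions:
 g(b) = C1 - 3*b - 2*sqrt(2)*cos(sqrt(2)*b)


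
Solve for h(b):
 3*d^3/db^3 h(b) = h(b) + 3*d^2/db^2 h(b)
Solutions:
 h(b) = C1*exp(b*(-2^(2/3)*(3*sqrt(13) + 11)^(1/3) - 2*2^(1/3)/(3*sqrt(13) + 11)^(1/3) + 4)/12)*sin(2^(1/3)*sqrt(3)*b*(-2^(1/3)*(3*sqrt(13) + 11)^(1/3) + 2/(3*sqrt(13) + 11)^(1/3))/12) + C2*exp(b*(-2^(2/3)*(3*sqrt(13) + 11)^(1/3) - 2*2^(1/3)/(3*sqrt(13) + 11)^(1/3) + 4)/12)*cos(2^(1/3)*sqrt(3)*b*(-2^(1/3)*(3*sqrt(13) + 11)^(1/3) + 2/(3*sqrt(13) + 11)^(1/3))/12) + C3*exp(b*(2*2^(1/3)/(3*sqrt(13) + 11)^(1/3) + 2 + 2^(2/3)*(3*sqrt(13) + 11)^(1/3))/6)


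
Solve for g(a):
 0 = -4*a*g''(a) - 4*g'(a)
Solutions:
 g(a) = C1 + C2*log(a)


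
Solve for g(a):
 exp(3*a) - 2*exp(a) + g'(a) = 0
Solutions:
 g(a) = C1 - exp(3*a)/3 + 2*exp(a)


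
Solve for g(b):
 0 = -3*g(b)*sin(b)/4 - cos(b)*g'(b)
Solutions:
 g(b) = C1*cos(b)^(3/4)


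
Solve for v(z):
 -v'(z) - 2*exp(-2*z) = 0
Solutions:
 v(z) = C1 + exp(-2*z)


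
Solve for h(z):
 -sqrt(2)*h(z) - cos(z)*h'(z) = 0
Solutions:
 h(z) = C1*(sin(z) - 1)^(sqrt(2)/2)/(sin(z) + 1)^(sqrt(2)/2)


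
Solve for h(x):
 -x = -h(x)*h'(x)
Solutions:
 h(x) = -sqrt(C1 + x^2)
 h(x) = sqrt(C1 + x^2)


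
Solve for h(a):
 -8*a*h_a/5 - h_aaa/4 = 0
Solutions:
 h(a) = C1 + Integral(C2*airyai(-2*10^(2/3)*a/5) + C3*airybi(-2*10^(2/3)*a/5), a)


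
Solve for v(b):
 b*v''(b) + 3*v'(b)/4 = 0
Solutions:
 v(b) = C1 + C2*b^(1/4)


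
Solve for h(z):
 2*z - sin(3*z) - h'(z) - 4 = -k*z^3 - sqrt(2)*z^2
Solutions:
 h(z) = C1 + k*z^4/4 + sqrt(2)*z^3/3 + z^2 - 4*z + cos(3*z)/3


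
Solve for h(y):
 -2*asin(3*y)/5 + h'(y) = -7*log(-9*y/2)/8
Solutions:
 h(y) = C1 - 7*y*log(-y)/8 + 2*y*asin(3*y)/5 - 7*y*log(3)/4 + 7*y*log(2)/8 + 7*y/8 + 2*sqrt(1 - 9*y^2)/15


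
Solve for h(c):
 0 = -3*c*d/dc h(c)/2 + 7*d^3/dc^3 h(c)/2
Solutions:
 h(c) = C1 + Integral(C2*airyai(3^(1/3)*7^(2/3)*c/7) + C3*airybi(3^(1/3)*7^(2/3)*c/7), c)


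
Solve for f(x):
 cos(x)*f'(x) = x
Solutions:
 f(x) = C1 + Integral(x/cos(x), x)


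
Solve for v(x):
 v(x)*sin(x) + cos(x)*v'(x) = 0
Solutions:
 v(x) = C1*cos(x)


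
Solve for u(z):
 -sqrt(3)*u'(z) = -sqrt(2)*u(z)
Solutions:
 u(z) = C1*exp(sqrt(6)*z/3)


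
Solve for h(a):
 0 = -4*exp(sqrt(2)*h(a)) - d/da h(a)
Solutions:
 h(a) = sqrt(2)*(2*log(1/(C1 + 4*a)) - log(2))/4


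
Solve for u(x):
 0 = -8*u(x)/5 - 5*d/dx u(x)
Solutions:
 u(x) = C1*exp(-8*x/25)


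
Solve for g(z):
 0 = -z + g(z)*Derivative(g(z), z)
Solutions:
 g(z) = -sqrt(C1 + z^2)
 g(z) = sqrt(C1 + z^2)


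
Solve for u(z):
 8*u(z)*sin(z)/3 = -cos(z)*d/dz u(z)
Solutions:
 u(z) = C1*cos(z)^(8/3)


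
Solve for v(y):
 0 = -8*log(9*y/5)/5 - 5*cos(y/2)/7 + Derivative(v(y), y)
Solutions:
 v(y) = C1 + 8*y*log(y)/5 - 8*y*log(5)/5 - 8*y/5 + 16*y*log(3)/5 + 10*sin(y/2)/7


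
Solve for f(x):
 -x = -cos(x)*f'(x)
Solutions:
 f(x) = C1 + Integral(x/cos(x), x)


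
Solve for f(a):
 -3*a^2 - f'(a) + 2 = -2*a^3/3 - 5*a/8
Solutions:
 f(a) = C1 + a^4/6 - a^3 + 5*a^2/16 + 2*a


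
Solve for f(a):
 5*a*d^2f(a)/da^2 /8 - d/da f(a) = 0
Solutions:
 f(a) = C1 + C2*a^(13/5)


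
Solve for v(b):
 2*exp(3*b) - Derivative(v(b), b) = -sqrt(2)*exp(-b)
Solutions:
 v(b) = C1 + 2*exp(3*b)/3 - sqrt(2)*exp(-b)


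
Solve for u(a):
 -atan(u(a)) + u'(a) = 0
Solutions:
 Integral(1/atan(_y), (_y, u(a))) = C1 + a


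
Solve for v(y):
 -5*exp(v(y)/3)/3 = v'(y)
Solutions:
 v(y) = 3*log(1/(C1 + 5*y)) + 6*log(3)


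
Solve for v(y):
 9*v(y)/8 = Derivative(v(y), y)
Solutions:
 v(y) = C1*exp(9*y/8)


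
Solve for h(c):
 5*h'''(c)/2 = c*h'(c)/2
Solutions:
 h(c) = C1 + Integral(C2*airyai(5^(2/3)*c/5) + C3*airybi(5^(2/3)*c/5), c)


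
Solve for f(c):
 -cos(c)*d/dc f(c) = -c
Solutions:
 f(c) = C1 + Integral(c/cos(c), c)


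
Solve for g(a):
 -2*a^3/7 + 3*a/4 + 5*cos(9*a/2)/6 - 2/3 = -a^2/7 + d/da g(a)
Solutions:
 g(a) = C1 - a^4/14 + a^3/21 + 3*a^2/8 - 2*a/3 + 5*sin(9*a/2)/27


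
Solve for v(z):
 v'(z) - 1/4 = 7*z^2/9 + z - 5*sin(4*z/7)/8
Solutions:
 v(z) = C1 + 7*z^3/27 + z^2/2 + z/4 + 35*cos(4*z/7)/32


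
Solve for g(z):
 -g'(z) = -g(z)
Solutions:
 g(z) = C1*exp(z)


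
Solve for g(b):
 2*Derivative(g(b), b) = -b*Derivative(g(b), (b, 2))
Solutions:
 g(b) = C1 + C2/b


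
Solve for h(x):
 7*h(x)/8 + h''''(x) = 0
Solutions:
 h(x) = (C1*sin(2^(3/4)*7^(1/4)*x/4) + C2*cos(2^(3/4)*7^(1/4)*x/4))*exp(-2^(3/4)*7^(1/4)*x/4) + (C3*sin(2^(3/4)*7^(1/4)*x/4) + C4*cos(2^(3/4)*7^(1/4)*x/4))*exp(2^(3/4)*7^(1/4)*x/4)


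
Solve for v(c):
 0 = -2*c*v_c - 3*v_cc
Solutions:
 v(c) = C1 + C2*erf(sqrt(3)*c/3)


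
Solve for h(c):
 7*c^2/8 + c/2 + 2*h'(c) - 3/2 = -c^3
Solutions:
 h(c) = C1 - c^4/8 - 7*c^3/48 - c^2/8 + 3*c/4


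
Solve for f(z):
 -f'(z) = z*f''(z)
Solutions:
 f(z) = C1 + C2*log(z)


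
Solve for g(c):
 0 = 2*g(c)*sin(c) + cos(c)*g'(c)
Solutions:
 g(c) = C1*cos(c)^2


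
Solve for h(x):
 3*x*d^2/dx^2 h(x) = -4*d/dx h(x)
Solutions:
 h(x) = C1 + C2/x^(1/3)


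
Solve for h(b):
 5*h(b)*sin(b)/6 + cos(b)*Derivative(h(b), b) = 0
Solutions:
 h(b) = C1*cos(b)^(5/6)


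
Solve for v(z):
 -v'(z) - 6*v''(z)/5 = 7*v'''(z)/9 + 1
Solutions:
 v(z) = C1 - z + (C2*sin(3*sqrt(94)*z/35) + C3*cos(3*sqrt(94)*z/35))*exp(-27*z/35)


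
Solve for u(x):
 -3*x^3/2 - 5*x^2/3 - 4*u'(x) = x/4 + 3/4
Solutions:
 u(x) = C1 - 3*x^4/32 - 5*x^3/36 - x^2/32 - 3*x/16


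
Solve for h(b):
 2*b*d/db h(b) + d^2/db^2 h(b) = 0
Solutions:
 h(b) = C1 + C2*erf(b)


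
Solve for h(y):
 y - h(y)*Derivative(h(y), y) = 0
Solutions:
 h(y) = -sqrt(C1 + y^2)
 h(y) = sqrt(C1 + y^2)


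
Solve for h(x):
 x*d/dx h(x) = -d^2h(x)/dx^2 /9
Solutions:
 h(x) = C1 + C2*erf(3*sqrt(2)*x/2)


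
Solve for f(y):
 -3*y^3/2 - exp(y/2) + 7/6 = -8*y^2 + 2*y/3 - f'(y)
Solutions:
 f(y) = C1 + 3*y^4/8 - 8*y^3/3 + y^2/3 - 7*y/6 + 2*exp(y/2)


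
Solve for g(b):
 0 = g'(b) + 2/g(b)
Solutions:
 g(b) = -sqrt(C1 - 4*b)
 g(b) = sqrt(C1 - 4*b)


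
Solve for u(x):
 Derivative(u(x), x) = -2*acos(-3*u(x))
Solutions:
 Integral(1/acos(-3*_y), (_y, u(x))) = C1 - 2*x


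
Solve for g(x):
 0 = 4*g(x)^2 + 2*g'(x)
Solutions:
 g(x) = 1/(C1 + 2*x)


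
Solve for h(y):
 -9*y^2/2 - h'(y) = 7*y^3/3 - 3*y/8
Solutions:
 h(y) = C1 - 7*y^4/12 - 3*y^3/2 + 3*y^2/16


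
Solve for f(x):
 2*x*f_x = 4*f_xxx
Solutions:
 f(x) = C1 + Integral(C2*airyai(2^(2/3)*x/2) + C3*airybi(2^(2/3)*x/2), x)


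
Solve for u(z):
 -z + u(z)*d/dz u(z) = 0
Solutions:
 u(z) = -sqrt(C1 + z^2)
 u(z) = sqrt(C1 + z^2)


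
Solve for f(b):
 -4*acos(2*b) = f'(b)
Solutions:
 f(b) = C1 - 4*b*acos(2*b) + 2*sqrt(1 - 4*b^2)


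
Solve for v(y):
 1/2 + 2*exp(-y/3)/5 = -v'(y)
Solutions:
 v(y) = C1 - y/2 + 6*exp(-y/3)/5


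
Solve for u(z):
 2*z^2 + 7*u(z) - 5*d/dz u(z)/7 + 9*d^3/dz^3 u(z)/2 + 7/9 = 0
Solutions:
 u(z) = C1*exp(z*(10/(sqrt(85745121)/441 + 21)^(1/3) + 21*(sqrt(85745121)/441 + 21)^(1/3))/126)*sin(sqrt(3)*z*(-21*(sqrt(85745121)/441 + 21)^(1/3) + 10/(sqrt(85745121)/441 + 21)^(1/3))/126) + C2*exp(z*(10/(sqrt(85745121)/441 + 21)^(1/3) + 21*(sqrt(85745121)/441 + 21)^(1/3))/126)*cos(sqrt(3)*z*(-21*(sqrt(85745121)/441 + 21)^(1/3) + 10/(sqrt(85745121)/441 + 21)^(1/3))/126) + C3*exp(-z*(10/(sqrt(85745121)/441 + 21)^(1/3) + 21*(sqrt(85745121)/441 + 21)^(1/3))/63) - 2*z^2/7 - 20*z/343 - 17707/151263


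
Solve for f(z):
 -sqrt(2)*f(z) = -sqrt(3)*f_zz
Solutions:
 f(z) = C1*exp(-2^(1/4)*3^(3/4)*z/3) + C2*exp(2^(1/4)*3^(3/4)*z/3)


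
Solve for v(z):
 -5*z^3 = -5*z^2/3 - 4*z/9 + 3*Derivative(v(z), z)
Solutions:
 v(z) = C1 - 5*z^4/12 + 5*z^3/27 + 2*z^2/27


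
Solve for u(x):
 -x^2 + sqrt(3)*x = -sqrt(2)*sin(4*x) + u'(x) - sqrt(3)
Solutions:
 u(x) = C1 - x^3/3 + sqrt(3)*x^2/2 + sqrt(3)*x - sqrt(2)*cos(4*x)/4


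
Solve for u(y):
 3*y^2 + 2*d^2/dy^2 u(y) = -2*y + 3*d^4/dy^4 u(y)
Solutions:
 u(y) = C1 + C2*y + C3*exp(-sqrt(6)*y/3) + C4*exp(sqrt(6)*y/3) - y^4/8 - y^3/6 - 9*y^2/4


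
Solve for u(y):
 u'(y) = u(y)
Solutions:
 u(y) = C1*exp(y)


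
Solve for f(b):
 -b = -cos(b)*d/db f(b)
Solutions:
 f(b) = C1 + Integral(b/cos(b), b)


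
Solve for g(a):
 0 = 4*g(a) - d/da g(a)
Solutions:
 g(a) = C1*exp(4*a)


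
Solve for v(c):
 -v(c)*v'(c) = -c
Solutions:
 v(c) = -sqrt(C1 + c^2)
 v(c) = sqrt(C1 + c^2)


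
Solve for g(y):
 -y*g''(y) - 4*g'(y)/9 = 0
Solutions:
 g(y) = C1 + C2*y^(5/9)


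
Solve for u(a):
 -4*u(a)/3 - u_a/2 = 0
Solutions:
 u(a) = C1*exp(-8*a/3)


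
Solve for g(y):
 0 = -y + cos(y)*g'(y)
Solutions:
 g(y) = C1 + Integral(y/cos(y), y)


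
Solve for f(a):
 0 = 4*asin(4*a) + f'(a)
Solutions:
 f(a) = C1 - 4*a*asin(4*a) - sqrt(1 - 16*a^2)


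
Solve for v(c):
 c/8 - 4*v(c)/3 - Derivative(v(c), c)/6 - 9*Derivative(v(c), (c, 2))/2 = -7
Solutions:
 v(c) = 3*c/32 + (C1*sin(sqrt(863)*c/54) + C2*cos(sqrt(863)*c/54))*exp(-c/54) + 1341/256


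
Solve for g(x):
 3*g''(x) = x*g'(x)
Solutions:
 g(x) = C1 + C2*erfi(sqrt(6)*x/6)


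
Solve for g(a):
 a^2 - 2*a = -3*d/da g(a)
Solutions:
 g(a) = C1 - a^3/9 + a^2/3


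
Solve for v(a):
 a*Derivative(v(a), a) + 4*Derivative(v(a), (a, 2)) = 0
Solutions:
 v(a) = C1 + C2*erf(sqrt(2)*a/4)


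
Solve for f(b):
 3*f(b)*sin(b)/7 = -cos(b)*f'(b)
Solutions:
 f(b) = C1*cos(b)^(3/7)


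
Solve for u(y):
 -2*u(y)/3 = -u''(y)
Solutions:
 u(y) = C1*exp(-sqrt(6)*y/3) + C2*exp(sqrt(6)*y/3)


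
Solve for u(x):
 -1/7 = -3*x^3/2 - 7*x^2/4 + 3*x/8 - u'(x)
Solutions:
 u(x) = C1 - 3*x^4/8 - 7*x^3/12 + 3*x^2/16 + x/7


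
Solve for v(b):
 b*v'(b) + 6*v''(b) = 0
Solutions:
 v(b) = C1 + C2*erf(sqrt(3)*b/6)


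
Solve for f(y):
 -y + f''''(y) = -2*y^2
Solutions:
 f(y) = C1 + C2*y + C3*y^2 + C4*y^3 - y^6/180 + y^5/120


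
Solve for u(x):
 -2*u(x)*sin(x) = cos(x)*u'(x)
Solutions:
 u(x) = C1*cos(x)^2


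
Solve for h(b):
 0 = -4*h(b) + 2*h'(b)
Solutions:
 h(b) = C1*exp(2*b)


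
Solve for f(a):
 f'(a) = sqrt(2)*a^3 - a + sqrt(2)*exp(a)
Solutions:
 f(a) = C1 + sqrt(2)*a^4/4 - a^2/2 + sqrt(2)*exp(a)


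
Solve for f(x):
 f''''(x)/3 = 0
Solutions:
 f(x) = C1 + C2*x + C3*x^2 + C4*x^3


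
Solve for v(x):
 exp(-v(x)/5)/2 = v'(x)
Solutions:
 v(x) = 5*log(C1 + x/10)


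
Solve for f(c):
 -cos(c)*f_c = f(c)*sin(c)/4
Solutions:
 f(c) = C1*cos(c)^(1/4)


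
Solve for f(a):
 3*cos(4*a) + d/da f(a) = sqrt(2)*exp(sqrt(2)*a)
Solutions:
 f(a) = C1 + exp(sqrt(2)*a) - 3*sin(4*a)/4


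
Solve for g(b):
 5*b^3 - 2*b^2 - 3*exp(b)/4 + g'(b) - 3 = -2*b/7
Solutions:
 g(b) = C1 - 5*b^4/4 + 2*b^3/3 - b^2/7 + 3*b + 3*exp(b)/4


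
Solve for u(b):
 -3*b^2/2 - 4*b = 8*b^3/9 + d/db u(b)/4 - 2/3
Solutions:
 u(b) = C1 - 8*b^4/9 - 2*b^3 - 8*b^2 + 8*b/3


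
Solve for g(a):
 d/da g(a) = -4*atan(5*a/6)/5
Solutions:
 g(a) = C1 - 4*a*atan(5*a/6)/5 + 12*log(25*a^2 + 36)/25


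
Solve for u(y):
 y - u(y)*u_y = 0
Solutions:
 u(y) = -sqrt(C1 + y^2)
 u(y) = sqrt(C1 + y^2)


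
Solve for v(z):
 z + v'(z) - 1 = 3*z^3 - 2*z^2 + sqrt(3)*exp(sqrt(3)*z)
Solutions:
 v(z) = C1 + 3*z^4/4 - 2*z^3/3 - z^2/2 + z + exp(sqrt(3)*z)


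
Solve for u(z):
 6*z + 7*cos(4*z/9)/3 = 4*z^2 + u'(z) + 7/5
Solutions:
 u(z) = C1 - 4*z^3/3 + 3*z^2 - 7*z/5 + 21*sin(4*z/9)/4


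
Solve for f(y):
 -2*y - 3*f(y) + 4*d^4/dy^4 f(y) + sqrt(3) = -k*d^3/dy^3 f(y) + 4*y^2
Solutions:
 f(y) = C1*exp(y*(-k - 8*sqrt(k^2/64 + 2^(2/3)*(-3*k^2 + sqrt(9*k^4 + 16384))^(1/3)/8 - 4*2^(1/3)/(-3*k^2 + sqrt(9*k^4 + 16384))^(1/3)) + 8*sqrt(k^3/(256*sqrt(k^2/64 + 2^(2/3)*(-3*k^2 + sqrt(9*k^4 + 16384))^(1/3)/8 - 4*2^(1/3)/(-3*k^2 + sqrt(9*k^4 + 16384))^(1/3))) + k^2/32 - 2^(2/3)*(-3*k^2 + sqrt(9*k^4 + 16384))^(1/3)/8 + 4*2^(1/3)/(-3*k^2 + sqrt(9*k^4 + 16384))^(1/3)))/16) + C2*exp(y*(-k + 8*sqrt(k^2/64 + 2^(2/3)*(-3*k^2 + sqrt(9*k^4 + 16384))^(1/3)/8 - 4*2^(1/3)/(-3*k^2 + sqrt(9*k^4 + 16384))^(1/3)) - 8*sqrt(-k^3/(256*sqrt(k^2/64 + 2^(2/3)*(-3*k^2 + sqrt(9*k^4 + 16384))^(1/3)/8 - 4*2^(1/3)/(-3*k^2 + sqrt(9*k^4 + 16384))^(1/3))) + k^2/32 - 2^(2/3)*(-3*k^2 + sqrt(9*k^4 + 16384))^(1/3)/8 + 4*2^(1/3)/(-3*k^2 + sqrt(9*k^4 + 16384))^(1/3)))/16) + C3*exp(y*(-k + 8*sqrt(k^2/64 + 2^(2/3)*(-3*k^2 + sqrt(9*k^4 + 16384))^(1/3)/8 - 4*2^(1/3)/(-3*k^2 + sqrt(9*k^4 + 16384))^(1/3)) + 8*sqrt(-k^3/(256*sqrt(k^2/64 + 2^(2/3)*(-3*k^2 + sqrt(9*k^4 + 16384))^(1/3)/8 - 4*2^(1/3)/(-3*k^2 + sqrt(9*k^4 + 16384))^(1/3))) + k^2/32 - 2^(2/3)*(-3*k^2 + sqrt(9*k^4 + 16384))^(1/3)/8 + 4*2^(1/3)/(-3*k^2 + sqrt(9*k^4 + 16384))^(1/3)))/16) + C4*exp(-y*(k + 8*sqrt(k^2/64 + 2^(2/3)*(-3*k^2 + sqrt(9*k^4 + 16384))^(1/3)/8 - 4*2^(1/3)/(-3*k^2 + sqrt(9*k^4 + 16384))^(1/3)) + 8*sqrt(k^3/(256*sqrt(k^2/64 + 2^(2/3)*(-3*k^2 + sqrt(9*k^4 + 16384))^(1/3)/8 - 4*2^(1/3)/(-3*k^2 + sqrt(9*k^4 + 16384))^(1/3))) + k^2/32 - 2^(2/3)*(-3*k^2 + sqrt(9*k^4 + 16384))^(1/3)/8 + 4*2^(1/3)/(-3*k^2 + sqrt(9*k^4 + 16384))^(1/3)))/16) - 4*y^2/3 - 2*y/3 + sqrt(3)/3


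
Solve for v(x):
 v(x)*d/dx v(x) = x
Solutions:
 v(x) = -sqrt(C1 + x^2)
 v(x) = sqrt(C1 + x^2)


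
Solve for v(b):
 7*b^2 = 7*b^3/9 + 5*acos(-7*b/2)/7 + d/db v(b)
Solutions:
 v(b) = C1 - 7*b^4/36 + 7*b^3/3 - 5*b*acos(-7*b/2)/7 - 5*sqrt(4 - 49*b^2)/49


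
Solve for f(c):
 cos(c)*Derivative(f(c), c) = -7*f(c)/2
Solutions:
 f(c) = C1*(sin(c) - 1)^(7/4)/(sin(c) + 1)^(7/4)


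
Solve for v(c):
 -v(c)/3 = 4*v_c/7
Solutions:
 v(c) = C1*exp(-7*c/12)


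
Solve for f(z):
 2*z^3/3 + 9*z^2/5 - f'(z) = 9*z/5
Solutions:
 f(z) = C1 + z^4/6 + 3*z^3/5 - 9*z^2/10


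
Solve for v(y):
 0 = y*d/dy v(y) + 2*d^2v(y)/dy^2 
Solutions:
 v(y) = C1 + C2*erf(y/2)


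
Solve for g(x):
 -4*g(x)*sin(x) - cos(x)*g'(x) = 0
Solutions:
 g(x) = C1*cos(x)^4


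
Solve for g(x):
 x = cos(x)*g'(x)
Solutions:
 g(x) = C1 + Integral(x/cos(x), x)


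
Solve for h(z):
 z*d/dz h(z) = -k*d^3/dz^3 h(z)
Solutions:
 h(z) = C1 + Integral(C2*airyai(z*(-1/k)^(1/3)) + C3*airybi(z*(-1/k)^(1/3)), z)


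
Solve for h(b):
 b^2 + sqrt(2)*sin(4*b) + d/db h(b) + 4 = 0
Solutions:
 h(b) = C1 - b^3/3 - 4*b + sqrt(2)*cos(4*b)/4


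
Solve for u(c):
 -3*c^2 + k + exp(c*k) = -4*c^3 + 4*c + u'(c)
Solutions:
 u(c) = C1 + c^4 - c^3 - 2*c^2 + c*k + exp(c*k)/k


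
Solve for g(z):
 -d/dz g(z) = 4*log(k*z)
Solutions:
 g(z) = C1 - 4*z*log(k*z) + 4*z


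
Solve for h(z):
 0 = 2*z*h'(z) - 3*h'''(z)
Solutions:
 h(z) = C1 + Integral(C2*airyai(2^(1/3)*3^(2/3)*z/3) + C3*airybi(2^(1/3)*3^(2/3)*z/3), z)


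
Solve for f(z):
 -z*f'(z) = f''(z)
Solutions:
 f(z) = C1 + C2*erf(sqrt(2)*z/2)


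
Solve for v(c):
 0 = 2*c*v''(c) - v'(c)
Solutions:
 v(c) = C1 + C2*c^(3/2)


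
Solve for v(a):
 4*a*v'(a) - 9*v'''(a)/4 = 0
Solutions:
 v(a) = C1 + Integral(C2*airyai(2*6^(1/3)*a/3) + C3*airybi(2*6^(1/3)*a/3), a)


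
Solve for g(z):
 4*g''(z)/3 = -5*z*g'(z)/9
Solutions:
 g(z) = C1 + C2*erf(sqrt(30)*z/12)


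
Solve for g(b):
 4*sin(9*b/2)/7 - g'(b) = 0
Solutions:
 g(b) = C1 - 8*cos(9*b/2)/63


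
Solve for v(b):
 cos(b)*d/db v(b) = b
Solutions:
 v(b) = C1 + Integral(b/cos(b), b)


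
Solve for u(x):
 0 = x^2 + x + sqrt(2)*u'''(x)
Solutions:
 u(x) = C1 + C2*x + C3*x^2 - sqrt(2)*x^5/120 - sqrt(2)*x^4/48


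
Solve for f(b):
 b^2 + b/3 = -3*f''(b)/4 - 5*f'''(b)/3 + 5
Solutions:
 f(b) = C1 + C2*b + C3*exp(-9*b/20) - b^4/9 + 74*b^3/81 - 670*b^2/243


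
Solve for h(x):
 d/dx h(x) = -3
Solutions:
 h(x) = C1 - 3*x


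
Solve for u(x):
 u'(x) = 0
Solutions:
 u(x) = C1


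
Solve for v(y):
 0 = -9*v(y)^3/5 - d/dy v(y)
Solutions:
 v(y) = -sqrt(10)*sqrt(-1/(C1 - 9*y))/2
 v(y) = sqrt(10)*sqrt(-1/(C1 - 9*y))/2


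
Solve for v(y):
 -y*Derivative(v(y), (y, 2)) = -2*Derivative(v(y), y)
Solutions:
 v(y) = C1 + C2*y^3


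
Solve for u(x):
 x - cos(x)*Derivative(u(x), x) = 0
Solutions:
 u(x) = C1 + Integral(x/cos(x), x)


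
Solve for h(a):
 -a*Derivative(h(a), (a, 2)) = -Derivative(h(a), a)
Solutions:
 h(a) = C1 + C2*a^2


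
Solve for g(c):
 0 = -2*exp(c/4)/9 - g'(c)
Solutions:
 g(c) = C1 - 8*exp(c/4)/9


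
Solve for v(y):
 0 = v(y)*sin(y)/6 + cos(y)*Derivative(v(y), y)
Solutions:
 v(y) = C1*cos(y)^(1/6)


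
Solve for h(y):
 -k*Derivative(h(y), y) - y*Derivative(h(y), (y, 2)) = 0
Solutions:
 h(y) = C1 + y^(1 - re(k))*(C2*sin(log(y)*Abs(im(k))) + C3*cos(log(y)*im(k)))


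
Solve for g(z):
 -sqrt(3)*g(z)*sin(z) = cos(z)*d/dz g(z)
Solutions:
 g(z) = C1*cos(z)^(sqrt(3))


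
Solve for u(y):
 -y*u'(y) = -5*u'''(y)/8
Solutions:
 u(y) = C1 + Integral(C2*airyai(2*5^(2/3)*y/5) + C3*airybi(2*5^(2/3)*y/5), y)


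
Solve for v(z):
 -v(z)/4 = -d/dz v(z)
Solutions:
 v(z) = C1*exp(z/4)


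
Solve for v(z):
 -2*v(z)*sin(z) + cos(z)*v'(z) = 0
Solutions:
 v(z) = C1/cos(z)^2


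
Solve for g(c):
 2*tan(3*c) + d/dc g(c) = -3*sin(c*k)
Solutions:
 g(c) = C1 - 3*Piecewise((-cos(c*k)/k, Ne(k, 0)), (0, True)) + 2*log(cos(3*c))/3


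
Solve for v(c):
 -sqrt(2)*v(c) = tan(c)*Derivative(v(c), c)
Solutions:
 v(c) = C1/sin(c)^(sqrt(2))


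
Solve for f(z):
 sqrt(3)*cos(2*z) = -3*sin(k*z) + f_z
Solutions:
 f(z) = C1 + sqrt(3)*sin(2*z)/2 - 3*cos(k*z)/k


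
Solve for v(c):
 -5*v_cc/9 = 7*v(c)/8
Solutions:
 v(c) = C1*sin(3*sqrt(70)*c/20) + C2*cos(3*sqrt(70)*c/20)


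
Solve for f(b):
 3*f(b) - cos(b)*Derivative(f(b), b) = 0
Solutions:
 f(b) = C1*(sin(b) + 1)^(3/2)/(sin(b) - 1)^(3/2)


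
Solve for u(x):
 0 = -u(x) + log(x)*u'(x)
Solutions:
 u(x) = C1*exp(li(x))


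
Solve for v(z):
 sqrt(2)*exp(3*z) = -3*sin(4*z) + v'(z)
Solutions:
 v(z) = C1 + sqrt(2)*exp(3*z)/3 - 3*cos(4*z)/4


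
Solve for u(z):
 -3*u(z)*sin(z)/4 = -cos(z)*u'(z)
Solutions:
 u(z) = C1/cos(z)^(3/4)


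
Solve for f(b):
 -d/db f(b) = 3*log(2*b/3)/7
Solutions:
 f(b) = C1 - 3*b*log(b)/7 - 3*b*log(2)/7 + 3*b/7 + 3*b*log(3)/7


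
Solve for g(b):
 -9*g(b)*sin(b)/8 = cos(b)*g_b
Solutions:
 g(b) = C1*cos(b)^(9/8)


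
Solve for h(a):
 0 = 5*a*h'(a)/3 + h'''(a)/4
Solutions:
 h(a) = C1 + Integral(C2*airyai(-20^(1/3)*3^(2/3)*a/3) + C3*airybi(-20^(1/3)*3^(2/3)*a/3), a)


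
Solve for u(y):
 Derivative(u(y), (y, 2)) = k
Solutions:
 u(y) = C1 + C2*y + k*y^2/2


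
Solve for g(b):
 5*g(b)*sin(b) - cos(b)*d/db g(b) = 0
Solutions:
 g(b) = C1/cos(b)^5


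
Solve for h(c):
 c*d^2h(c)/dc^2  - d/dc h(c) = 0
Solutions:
 h(c) = C1 + C2*c^2


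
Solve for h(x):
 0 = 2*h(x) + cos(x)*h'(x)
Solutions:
 h(x) = C1*(sin(x) - 1)/(sin(x) + 1)


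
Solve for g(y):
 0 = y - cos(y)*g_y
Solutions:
 g(y) = C1 + Integral(y/cos(y), y)


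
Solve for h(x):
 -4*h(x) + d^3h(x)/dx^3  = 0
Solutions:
 h(x) = C3*exp(2^(2/3)*x) + (C1*sin(2^(2/3)*sqrt(3)*x/2) + C2*cos(2^(2/3)*sqrt(3)*x/2))*exp(-2^(2/3)*x/2)


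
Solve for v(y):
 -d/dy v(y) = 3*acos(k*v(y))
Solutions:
 Integral(1/acos(_y*k), (_y, v(y))) = C1 - 3*y


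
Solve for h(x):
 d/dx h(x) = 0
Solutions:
 h(x) = C1


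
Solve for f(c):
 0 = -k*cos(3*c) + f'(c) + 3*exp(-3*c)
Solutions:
 f(c) = C1 + k*sin(3*c)/3 + exp(-3*c)


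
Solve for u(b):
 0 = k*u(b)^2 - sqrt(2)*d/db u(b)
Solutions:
 u(b) = -2/(C1 + sqrt(2)*b*k)


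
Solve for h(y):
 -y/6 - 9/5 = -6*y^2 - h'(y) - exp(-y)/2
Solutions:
 h(y) = C1 - 2*y^3 + y^2/12 + 9*y/5 + exp(-y)/2


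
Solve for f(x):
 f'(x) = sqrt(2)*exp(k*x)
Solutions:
 f(x) = C1 + sqrt(2)*exp(k*x)/k


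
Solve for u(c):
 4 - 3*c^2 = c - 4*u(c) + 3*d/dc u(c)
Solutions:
 u(c) = C1*exp(4*c/3) + 3*c^2/4 + 11*c/8 + 1/32


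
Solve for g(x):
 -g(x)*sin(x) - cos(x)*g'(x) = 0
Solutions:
 g(x) = C1*cos(x)


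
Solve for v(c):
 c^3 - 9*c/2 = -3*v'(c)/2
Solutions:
 v(c) = C1 - c^4/6 + 3*c^2/2


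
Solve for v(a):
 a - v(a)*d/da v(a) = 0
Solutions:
 v(a) = -sqrt(C1 + a^2)
 v(a) = sqrt(C1 + a^2)


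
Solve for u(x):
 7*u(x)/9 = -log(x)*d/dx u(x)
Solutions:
 u(x) = C1*exp(-7*li(x)/9)


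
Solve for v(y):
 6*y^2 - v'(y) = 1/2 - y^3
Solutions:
 v(y) = C1 + y^4/4 + 2*y^3 - y/2


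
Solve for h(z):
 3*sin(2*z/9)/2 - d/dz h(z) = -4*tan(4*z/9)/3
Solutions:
 h(z) = C1 - 3*log(cos(4*z/9)) - 27*cos(2*z/9)/4
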